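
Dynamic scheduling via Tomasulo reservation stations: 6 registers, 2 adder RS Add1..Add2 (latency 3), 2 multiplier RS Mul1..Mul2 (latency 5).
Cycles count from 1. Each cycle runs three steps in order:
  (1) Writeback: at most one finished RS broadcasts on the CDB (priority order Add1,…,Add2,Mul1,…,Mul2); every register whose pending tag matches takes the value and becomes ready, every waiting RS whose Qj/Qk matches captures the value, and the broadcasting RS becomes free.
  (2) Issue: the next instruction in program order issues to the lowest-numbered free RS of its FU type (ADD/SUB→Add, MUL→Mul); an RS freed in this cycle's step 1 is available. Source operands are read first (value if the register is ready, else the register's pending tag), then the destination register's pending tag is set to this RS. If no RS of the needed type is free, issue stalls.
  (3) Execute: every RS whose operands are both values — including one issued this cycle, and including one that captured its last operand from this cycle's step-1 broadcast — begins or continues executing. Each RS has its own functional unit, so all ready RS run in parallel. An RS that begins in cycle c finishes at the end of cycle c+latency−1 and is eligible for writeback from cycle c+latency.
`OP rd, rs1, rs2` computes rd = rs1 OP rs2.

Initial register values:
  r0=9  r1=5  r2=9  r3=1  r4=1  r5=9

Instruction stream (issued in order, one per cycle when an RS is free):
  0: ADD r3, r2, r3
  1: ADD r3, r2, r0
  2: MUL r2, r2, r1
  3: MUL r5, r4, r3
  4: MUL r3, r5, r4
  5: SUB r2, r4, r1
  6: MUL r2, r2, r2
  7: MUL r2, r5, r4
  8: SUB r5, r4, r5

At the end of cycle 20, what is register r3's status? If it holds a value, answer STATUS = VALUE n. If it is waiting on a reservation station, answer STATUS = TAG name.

  c1: issue ADD r3<-Add1  regs: r0:9,r1:5,r2:9,r3:Add1,r4:1,r5:9
  c2: issue ADD r3<-Add2  regs: r0:9,r1:5,r2:9,r3:Add2,r4:1,r5:9
  c3: issue MUL r2<-Mul1  regs: r0:9,r1:5,r2:Mul1,r3:Add2,r4:1,r5:9
  c4: CDB Add1=10; issue MUL r5<-Mul2  regs: r0:9,r1:5,r2:Mul1,r3:Add2,r4:1,r5:Mul2
  c5: CDB Add2=18; stall  regs: r0:9,r1:5,r2:Mul1,r3:18,r4:1,r5:Mul2
  c6: stall  regs: r0:9,r1:5,r2:Mul1,r3:18,r4:1,r5:Mul2
  c7: stall  regs: r0:9,r1:5,r2:Mul1,r3:18,r4:1,r5:Mul2
  c8: CDB Mul1=45; issue MUL r3<-Mul1  regs: r0:9,r1:5,r2:45,r3:Mul1,r4:1,r5:Mul2
  c9: issue SUB r2<-Add1  regs: r0:9,r1:5,r2:Add1,r3:Mul1,r4:1,r5:Mul2
  c10: CDB Mul2=18; issue MUL r2<-Mul2  regs: r0:9,r1:5,r2:Mul2,r3:Mul1,r4:1,r5:18
  c11: stall  regs: r0:9,r1:5,r2:Mul2,r3:Mul1,r4:1,r5:18
  c12: CDB Add1=-4; stall  regs: r0:9,r1:5,r2:Mul2,r3:Mul1,r4:1,r5:18
  c13: stall  regs: r0:9,r1:5,r2:Mul2,r3:Mul1,r4:1,r5:18
  c14: stall  regs: r0:9,r1:5,r2:Mul2,r3:Mul1,r4:1,r5:18
  c15: CDB Mul1=18; issue MUL r2<-Mul1  regs: r0:9,r1:5,r2:Mul1,r3:18,r4:1,r5:18
  c16: issue SUB r5<-Add1  regs: r0:9,r1:5,r2:Mul1,r3:18,r4:1,r5:Add1
  c17: CDB Mul2=16  regs: r0:9,r1:5,r2:Mul1,r3:18,r4:1,r5:Add1
  c18: -  regs: r0:9,r1:5,r2:Mul1,r3:18,r4:1,r5:Add1
  c19: CDB Add1=-17  regs: r0:9,r1:5,r2:Mul1,r3:18,r4:1,r5:-17
  c20: CDB Mul1=18  regs: r0:9,r1:5,r2:18,r3:18,r4:1,r5:-17

STATUS = VALUE 18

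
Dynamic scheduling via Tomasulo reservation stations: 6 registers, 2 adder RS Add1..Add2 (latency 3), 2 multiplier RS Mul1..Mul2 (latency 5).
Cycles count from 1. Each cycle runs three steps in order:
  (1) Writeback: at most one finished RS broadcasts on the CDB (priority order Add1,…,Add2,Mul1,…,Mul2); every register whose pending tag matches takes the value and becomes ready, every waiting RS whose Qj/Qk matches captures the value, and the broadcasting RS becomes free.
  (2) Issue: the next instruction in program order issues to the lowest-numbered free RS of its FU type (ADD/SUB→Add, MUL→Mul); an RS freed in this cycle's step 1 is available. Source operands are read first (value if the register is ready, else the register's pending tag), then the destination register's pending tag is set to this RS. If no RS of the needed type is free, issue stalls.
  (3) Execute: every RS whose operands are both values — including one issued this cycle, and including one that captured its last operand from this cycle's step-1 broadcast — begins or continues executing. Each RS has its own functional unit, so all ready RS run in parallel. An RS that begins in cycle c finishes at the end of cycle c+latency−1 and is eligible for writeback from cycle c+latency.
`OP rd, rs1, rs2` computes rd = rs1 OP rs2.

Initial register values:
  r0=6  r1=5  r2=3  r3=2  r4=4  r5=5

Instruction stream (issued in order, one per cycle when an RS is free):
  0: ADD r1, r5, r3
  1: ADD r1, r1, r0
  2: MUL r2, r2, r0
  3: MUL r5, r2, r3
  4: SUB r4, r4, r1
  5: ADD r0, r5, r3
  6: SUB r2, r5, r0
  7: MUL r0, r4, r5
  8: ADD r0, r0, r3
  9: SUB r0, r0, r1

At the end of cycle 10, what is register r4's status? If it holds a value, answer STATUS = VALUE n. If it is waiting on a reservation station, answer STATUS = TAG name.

STATUS = VALUE -9

c1: issue ADD r1<-Add1 | r0:6,r1:Add1,r2:3,r3:2,r4:4,r5:5
c2: issue ADD r1<-Add2 | r0:6,r1:Add2,r2:3,r3:2,r4:4,r5:5
c3: issue MUL r2<-Mul1 | r0:6,r1:Add2,r2:Mul1,r3:2,r4:4,r5:5
c4: CDB Add1=7; issue MUL r5<-Mul2 | r0:6,r1:Add2,r2:Mul1,r3:2,r4:4,r5:Mul2
c5: issue SUB r4<-Add1 | r0:6,r1:Add2,r2:Mul1,r3:2,r4:Add1,r5:Mul2
c6: stall | r0:6,r1:Add2,r2:Mul1,r3:2,r4:Add1,r5:Mul2
c7: CDB Add2=13; issue ADD r0<-Add2 | r0:Add2,r1:13,r2:Mul1,r3:2,r4:Add1,r5:Mul2
c8: CDB Mul1=18; stall | r0:Add2,r1:13,r2:18,r3:2,r4:Add1,r5:Mul2
c9: stall | r0:Add2,r1:13,r2:18,r3:2,r4:Add1,r5:Mul2
c10: CDB Add1=-9; issue SUB r2<-Add1 | r0:Add2,r1:13,r2:Add1,r3:2,r4:-9,r5:Mul2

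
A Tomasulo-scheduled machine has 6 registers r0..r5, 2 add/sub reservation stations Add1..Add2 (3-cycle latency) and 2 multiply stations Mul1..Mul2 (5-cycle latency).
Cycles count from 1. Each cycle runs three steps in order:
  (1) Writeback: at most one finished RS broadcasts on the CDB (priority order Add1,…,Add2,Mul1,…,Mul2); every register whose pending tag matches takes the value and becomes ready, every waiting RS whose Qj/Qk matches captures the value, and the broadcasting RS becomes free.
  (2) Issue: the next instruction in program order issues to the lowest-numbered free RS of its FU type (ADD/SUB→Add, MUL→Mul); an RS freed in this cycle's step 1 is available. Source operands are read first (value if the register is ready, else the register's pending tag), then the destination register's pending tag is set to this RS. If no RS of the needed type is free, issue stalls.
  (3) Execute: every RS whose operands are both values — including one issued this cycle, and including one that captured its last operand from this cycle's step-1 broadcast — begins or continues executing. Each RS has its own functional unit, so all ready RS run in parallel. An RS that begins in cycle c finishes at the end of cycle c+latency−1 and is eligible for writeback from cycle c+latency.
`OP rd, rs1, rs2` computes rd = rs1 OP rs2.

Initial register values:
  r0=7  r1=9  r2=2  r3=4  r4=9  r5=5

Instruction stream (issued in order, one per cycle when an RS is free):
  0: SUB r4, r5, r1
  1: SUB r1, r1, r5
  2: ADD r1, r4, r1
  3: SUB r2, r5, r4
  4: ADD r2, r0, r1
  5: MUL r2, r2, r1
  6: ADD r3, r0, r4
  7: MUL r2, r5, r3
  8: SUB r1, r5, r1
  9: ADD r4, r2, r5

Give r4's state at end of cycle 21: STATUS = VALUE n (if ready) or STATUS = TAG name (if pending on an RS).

c1: issue SUB r4<-Add1 | r0:7,r1:9,r2:2,r3:4,r4:Add1,r5:5
c2: issue SUB r1<-Add2 | r0:7,r1:Add2,r2:2,r3:4,r4:Add1,r5:5
c3: stall | r0:7,r1:Add2,r2:2,r3:4,r4:Add1,r5:5
c4: CDB Add1=-4; issue ADD r1<-Add1 | r0:7,r1:Add1,r2:2,r3:4,r4:-4,r5:5
c5: CDB Add2=4; issue SUB r2<-Add2 | r0:7,r1:Add1,r2:Add2,r3:4,r4:-4,r5:5
c6: stall | r0:7,r1:Add1,r2:Add2,r3:4,r4:-4,r5:5
c7: stall | r0:7,r1:Add1,r2:Add2,r3:4,r4:-4,r5:5
c8: CDB Add1=0; issue ADD r2<-Add1 | r0:7,r1:0,r2:Add1,r3:4,r4:-4,r5:5
c9: CDB Add2=9; issue MUL r2<-Mul1 | r0:7,r1:0,r2:Mul1,r3:4,r4:-4,r5:5
c10: issue ADD r3<-Add2 | r0:7,r1:0,r2:Mul1,r3:Add2,r4:-4,r5:5
c11: CDB Add1=7; issue MUL r2<-Mul2 | r0:7,r1:0,r2:Mul2,r3:Add2,r4:-4,r5:5
c12: issue SUB r1<-Add1 | r0:7,r1:Add1,r2:Mul2,r3:Add2,r4:-4,r5:5
c13: CDB Add2=3; issue ADD r4<-Add2 | r0:7,r1:Add1,r2:Mul2,r3:3,r4:Add2,r5:5
c14: - | r0:7,r1:Add1,r2:Mul2,r3:3,r4:Add2,r5:5
c15: CDB Add1=5 | r0:7,r1:5,r2:Mul2,r3:3,r4:Add2,r5:5
c16: CDB Mul1=0 | r0:7,r1:5,r2:Mul2,r3:3,r4:Add2,r5:5
c17: - | r0:7,r1:5,r2:Mul2,r3:3,r4:Add2,r5:5
c18: CDB Mul2=15 | r0:7,r1:5,r2:15,r3:3,r4:Add2,r5:5
c19: - | r0:7,r1:5,r2:15,r3:3,r4:Add2,r5:5
c20: - | r0:7,r1:5,r2:15,r3:3,r4:Add2,r5:5
c21: CDB Add2=20 | r0:7,r1:5,r2:15,r3:3,r4:20,r5:5

STATUS = VALUE 20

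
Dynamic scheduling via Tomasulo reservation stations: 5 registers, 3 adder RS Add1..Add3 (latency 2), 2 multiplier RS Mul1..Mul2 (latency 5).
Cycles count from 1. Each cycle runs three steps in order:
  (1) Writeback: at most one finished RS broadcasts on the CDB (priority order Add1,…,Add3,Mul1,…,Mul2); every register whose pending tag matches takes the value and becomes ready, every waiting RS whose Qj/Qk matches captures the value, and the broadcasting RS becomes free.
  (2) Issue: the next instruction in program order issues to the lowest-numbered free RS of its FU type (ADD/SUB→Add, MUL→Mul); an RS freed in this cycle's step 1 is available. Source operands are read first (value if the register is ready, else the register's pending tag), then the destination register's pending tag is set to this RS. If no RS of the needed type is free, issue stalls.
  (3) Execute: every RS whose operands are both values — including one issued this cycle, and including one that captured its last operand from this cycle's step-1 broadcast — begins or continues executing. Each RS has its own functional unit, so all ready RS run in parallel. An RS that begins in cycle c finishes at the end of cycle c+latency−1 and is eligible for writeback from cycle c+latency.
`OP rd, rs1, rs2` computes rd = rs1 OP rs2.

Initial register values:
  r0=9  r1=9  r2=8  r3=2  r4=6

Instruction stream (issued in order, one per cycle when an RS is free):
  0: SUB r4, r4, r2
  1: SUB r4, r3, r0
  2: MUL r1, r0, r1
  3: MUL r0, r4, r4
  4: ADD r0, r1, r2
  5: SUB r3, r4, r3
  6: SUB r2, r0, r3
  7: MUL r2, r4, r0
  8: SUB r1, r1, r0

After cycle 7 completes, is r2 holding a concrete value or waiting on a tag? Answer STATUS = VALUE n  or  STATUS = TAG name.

STATUS = TAG Add3

c1: issue SUB r4<-Add1 | r0:9,r1:9,r2:8,r3:2,r4:Add1
c2: issue SUB r4<-Add2 | r0:9,r1:9,r2:8,r3:2,r4:Add2
c3: CDB Add1=-2; issue MUL r1<-Mul1 | r0:9,r1:Mul1,r2:8,r3:2,r4:Add2
c4: CDB Add2=-7; issue MUL r0<-Mul2 | r0:Mul2,r1:Mul1,r2:8,r3:2,r4:-7
c5: issue ADD r0<-Add1 | r0:Add1,r1:Mul1,r2:8,r3:2,r4:-7
c6: issue SUB r3<-Add2 | r0:Add1,r1:Mul1,r2:8,r3:Add2,r4:-7
c7: issue SUB r2<-Add3 | r0:Add1,r1:Mul1,r2:Add3,r3:Add2,r4:-7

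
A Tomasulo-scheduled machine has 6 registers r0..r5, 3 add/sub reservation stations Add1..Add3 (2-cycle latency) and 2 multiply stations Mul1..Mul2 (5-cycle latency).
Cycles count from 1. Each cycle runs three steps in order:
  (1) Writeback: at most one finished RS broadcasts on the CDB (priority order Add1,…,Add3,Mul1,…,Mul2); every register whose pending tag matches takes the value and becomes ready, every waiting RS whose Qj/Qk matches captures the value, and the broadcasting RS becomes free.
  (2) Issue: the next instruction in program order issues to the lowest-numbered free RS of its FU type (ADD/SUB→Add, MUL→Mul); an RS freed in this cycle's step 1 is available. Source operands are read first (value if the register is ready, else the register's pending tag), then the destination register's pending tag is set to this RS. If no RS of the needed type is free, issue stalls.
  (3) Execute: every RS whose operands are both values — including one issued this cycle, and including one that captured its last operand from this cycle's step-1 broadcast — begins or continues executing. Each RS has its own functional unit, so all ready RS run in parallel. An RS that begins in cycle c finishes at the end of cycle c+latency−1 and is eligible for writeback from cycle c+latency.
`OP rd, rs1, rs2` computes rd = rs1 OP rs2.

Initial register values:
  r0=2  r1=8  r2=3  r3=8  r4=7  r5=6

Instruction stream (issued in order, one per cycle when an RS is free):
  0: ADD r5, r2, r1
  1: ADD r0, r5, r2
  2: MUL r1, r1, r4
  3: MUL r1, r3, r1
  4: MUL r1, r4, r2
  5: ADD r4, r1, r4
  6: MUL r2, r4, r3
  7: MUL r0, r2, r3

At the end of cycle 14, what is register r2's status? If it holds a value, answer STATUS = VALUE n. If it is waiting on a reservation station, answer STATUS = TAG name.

  c1: issue ADD r5<-Add1  regs: r0:2,r1:8,r2:3,r3:8,r4:7,r5:Add1
  c2: issue ADD r0<-Add2  regs: r0:Add2,r1:8,r2:3,r3:8,r4:7,r5:Add1
  c3: CDB Add1=11; issue MUL r1<-Mul1  regs: r0:Add2,r1:Mul1,r2:3,r3:8,r4:7,r5:11
  c4: issue MUL r1<-Mul2  regs: r0:Add2,r1:Mul2,r2:3,r3:8,r4:7,r5:11
  c5: CDB Add2=14; stall  regs: r0:14,r1:Mul2,r2:3,r3:8,r4:7,r5:11
  c6: stall  regs: r0:14,r1:Mul2,r2:3,r3:8,r4:7,r5:11
  c7: stall  regs: r0:14,r1:Mul2,r2:3,r3:8,r4:7,r5:11
  c8: CDB Mul1=56; issue MUL r1<-Mul1  regs: r0:14,r1:Mul1,r2:3,r3:8,r4:7,r5:11
  c9: issue ADD r4<-Add1  regs: r0:14,r1:Mul1,r2:3,r3:8,r4:Add1,r5:11
  c10: stall  regs: r0:14,r1:Mul1,r2:3,r3:8,r4:Add1,r5:11
  c11: stall  regs: r0:14,r1:Mul1,r2:3,r3:8,r4:Add1,r5:11
  c12: stall  regs: r0:14,r1:Mul1,r2:3,r3:8,r4:Add1,r5:11
  c13: CDB Mul1=21; issue MUL r2<-Mul1  regs: r0:14,r1:21,r2:Mul1,r3:8,r4:Add1,r5:11
  c14: CDB Mul2=448; issue MUL r0<-Mul2  regs: r0:Mul2,r1:21,r2:Mul1,r3:8,r4:Add1,r5:11

STATUS = TAG Mul1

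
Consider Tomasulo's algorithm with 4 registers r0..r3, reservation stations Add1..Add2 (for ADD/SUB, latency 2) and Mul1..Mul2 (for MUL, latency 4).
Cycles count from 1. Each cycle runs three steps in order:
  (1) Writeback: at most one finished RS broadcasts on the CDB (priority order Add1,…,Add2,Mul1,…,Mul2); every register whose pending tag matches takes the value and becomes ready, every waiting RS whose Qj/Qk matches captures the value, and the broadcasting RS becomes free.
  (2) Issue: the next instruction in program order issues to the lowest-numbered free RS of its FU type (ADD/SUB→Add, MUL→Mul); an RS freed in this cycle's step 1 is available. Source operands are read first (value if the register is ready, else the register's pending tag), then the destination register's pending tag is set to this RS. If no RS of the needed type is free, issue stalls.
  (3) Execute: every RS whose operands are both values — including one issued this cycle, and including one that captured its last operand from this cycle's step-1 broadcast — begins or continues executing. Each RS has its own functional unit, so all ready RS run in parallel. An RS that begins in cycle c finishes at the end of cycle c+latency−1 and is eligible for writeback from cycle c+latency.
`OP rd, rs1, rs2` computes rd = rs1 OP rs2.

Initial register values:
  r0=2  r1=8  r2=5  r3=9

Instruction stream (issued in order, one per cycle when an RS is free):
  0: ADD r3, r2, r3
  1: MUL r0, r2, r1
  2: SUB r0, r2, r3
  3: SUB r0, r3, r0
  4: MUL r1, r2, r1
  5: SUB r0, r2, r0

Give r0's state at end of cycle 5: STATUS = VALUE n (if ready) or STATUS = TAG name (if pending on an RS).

STATUS = TAG Add2

  c1: issue ADD r3<-Add1  regs: r0:2,r1:8,r2:5,r3:Add1
  c2: issue MUL r0<-Mul1  regs: r0:Mul1,r1:8,r2:5,r3:Add1
  c3: CDB Add1=14; issue SUB r0<-Add1  regs: r0:Add1,r1:8,r2:5,r3:14
  c4: issue SUB r0<-Add2  regs: r0:Add2,r1:8,r2:5,r3:14
  c5: CDB Add1=-9; issue MUL r1<-Mul2  regs: r0:Add2,r1:Mul2,r2:5,r3:14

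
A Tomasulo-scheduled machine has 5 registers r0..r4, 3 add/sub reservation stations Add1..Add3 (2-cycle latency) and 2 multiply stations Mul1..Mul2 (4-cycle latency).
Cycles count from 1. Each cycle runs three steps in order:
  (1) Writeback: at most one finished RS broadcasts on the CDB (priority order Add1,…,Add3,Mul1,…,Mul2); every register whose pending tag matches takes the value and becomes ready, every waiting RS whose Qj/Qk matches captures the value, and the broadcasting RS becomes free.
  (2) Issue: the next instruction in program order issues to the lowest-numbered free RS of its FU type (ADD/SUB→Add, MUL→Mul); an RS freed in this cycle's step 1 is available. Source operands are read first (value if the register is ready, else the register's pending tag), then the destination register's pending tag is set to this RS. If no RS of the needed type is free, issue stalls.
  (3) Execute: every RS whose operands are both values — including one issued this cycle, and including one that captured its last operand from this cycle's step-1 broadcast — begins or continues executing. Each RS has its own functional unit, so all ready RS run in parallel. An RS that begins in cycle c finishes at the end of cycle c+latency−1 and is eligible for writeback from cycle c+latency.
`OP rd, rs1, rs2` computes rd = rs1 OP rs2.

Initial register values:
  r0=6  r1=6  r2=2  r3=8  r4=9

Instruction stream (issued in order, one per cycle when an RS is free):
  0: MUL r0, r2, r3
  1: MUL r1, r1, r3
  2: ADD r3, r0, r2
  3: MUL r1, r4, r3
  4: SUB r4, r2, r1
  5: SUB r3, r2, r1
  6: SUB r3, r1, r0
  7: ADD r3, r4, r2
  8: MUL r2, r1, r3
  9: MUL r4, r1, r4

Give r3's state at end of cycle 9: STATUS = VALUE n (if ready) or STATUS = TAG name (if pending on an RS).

STATUS = TAG Add3

cycle 1: issue MUL r0<-Mul1 // r0:Mul1,r1:6,r2:2,r3:8,r4:9
cycle 2: issue MUL r1<-Mul2 // r0:Mul1,r1:Mul2,r2:2,r3:8,r4:9
cycle 3: issue ADD r3<-Add1 // r0:Mul1,r1:Mul2,r2:2,r3:Add1,r4:9
cycle 4: stall // r0:Mul1,r1:Mul2,r2:2,r3:Add1,r4:9
cycle 5: CDB Mul1=16; issue MUL r1<-Mul1 // r0:16,r1:Mul1,r2:2,r3:Add1,r4:9
cycle 6: CDB Mul2=48; issue SUB r4<-Add2 // r0:16,r1:Mul1,r2:2,r3:Add1,r4:Add2
cycle 7: CDB Add1=18; issue SUB r3<-Add1 // r0:16,r1:Mul1,r2:2,r3:Add1,r4:Add2
cycle 8: issue SUB r3<-Add3 // r0:16,r1:Mul1,r2:2,r3:Add3,r4:Add2
cycle 9: stall // r0:16,r1:Mul1,r2:2,r3:Add3,r4:Add2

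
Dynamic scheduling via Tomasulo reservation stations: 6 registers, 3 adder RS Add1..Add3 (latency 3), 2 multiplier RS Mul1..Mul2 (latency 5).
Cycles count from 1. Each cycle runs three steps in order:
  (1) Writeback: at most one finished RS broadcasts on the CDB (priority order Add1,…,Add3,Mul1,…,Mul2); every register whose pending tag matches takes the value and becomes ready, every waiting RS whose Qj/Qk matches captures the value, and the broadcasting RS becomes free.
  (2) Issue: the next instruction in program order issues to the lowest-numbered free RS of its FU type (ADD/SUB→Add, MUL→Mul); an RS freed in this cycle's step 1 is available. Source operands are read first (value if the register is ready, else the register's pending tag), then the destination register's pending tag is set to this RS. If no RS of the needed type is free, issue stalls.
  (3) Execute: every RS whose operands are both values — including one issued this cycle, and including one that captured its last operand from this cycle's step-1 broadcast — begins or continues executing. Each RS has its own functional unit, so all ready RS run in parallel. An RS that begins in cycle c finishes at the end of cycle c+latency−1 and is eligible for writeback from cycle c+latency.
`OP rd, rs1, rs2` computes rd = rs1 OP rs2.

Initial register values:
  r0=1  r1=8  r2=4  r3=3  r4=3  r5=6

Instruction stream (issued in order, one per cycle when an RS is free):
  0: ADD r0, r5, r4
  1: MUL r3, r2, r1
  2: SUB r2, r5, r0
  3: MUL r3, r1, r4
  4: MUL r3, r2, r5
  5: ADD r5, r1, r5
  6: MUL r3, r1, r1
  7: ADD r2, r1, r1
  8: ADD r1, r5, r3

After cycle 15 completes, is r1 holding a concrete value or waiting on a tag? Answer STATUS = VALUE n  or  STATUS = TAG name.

  c1: issue ADD r0<-Add1  regs: r0:Add1,r1:8,r2:4,r3:3,r4:3,r5:6
  c2: issue MUL r3<-Mul1  regs: r0:Add1,r1:8,r2:4,r3:Mul1,r4:3,r5:6
  c3: issue SUB r2<-Add2  regs: r0:Add1,r1:8,r2:Add2,r3:Mul1,r4:3,r5:6
  c4: CDB Add1=9; issue MUL r3<-Mul2  regs: r0:9,r1:8,r2:Add2,r3:Mul2,r4:3,r5:6
  c5: stall  regs: r0:9,r1:8,r2:Add2,r3:Mul2,r4:3,r5:6
  c6: stall  regs: r0:9,r1:8,r2:Add2,r3:Mul2,r4:3,r5:6
  c7: CDB Add2=-3; stall  regs: r0:9,r1:8,r2:-3,r3:Mul2,r4:3,r5:6
  c8: CDB Mul1=32; issue MUL r3<-Mul1  regs: r0:9,r1:8,r2:-3,r3:Mul1,r4:3,r5:6
  c9: CDB Mul2=24; issue ADD r5<-Add1  regs: r0:9,r1:8,r2:-3,r3:Mul1,r4:3,r5:Add1
  c10: issue MUL r3<-Mul2  regs: r0:9,r1:8,r2:-3,r3:Mul2,r4:3,r5:Add1
  c11: issue ADD r2<-Add2  regs: r0:9,r1:8,r2:Add2,r3:Mul2,r4:3,r5:Add1
  c12: CDB Add1=14; issue ADD r1<-Add1  regs: r0:9,r1:Add1,r2:Add2,r3:Mul2,r4:3,r5:14
  c13: CDB Mul1=-18  regs: r0:9,r1:Add1,r2:Add2,r3:Mul2,r4:3,r5:14
  c14: CDB Add2=16  regs: r0:9,r1:Add1,r2:16,r3:Mul2,r4:3,r5:14
  c15: CDB Mul2=64  regs: r0:9,r1:Add1,r2:16,r3:64,r4:3,r5:14

STATUS = TAG Add1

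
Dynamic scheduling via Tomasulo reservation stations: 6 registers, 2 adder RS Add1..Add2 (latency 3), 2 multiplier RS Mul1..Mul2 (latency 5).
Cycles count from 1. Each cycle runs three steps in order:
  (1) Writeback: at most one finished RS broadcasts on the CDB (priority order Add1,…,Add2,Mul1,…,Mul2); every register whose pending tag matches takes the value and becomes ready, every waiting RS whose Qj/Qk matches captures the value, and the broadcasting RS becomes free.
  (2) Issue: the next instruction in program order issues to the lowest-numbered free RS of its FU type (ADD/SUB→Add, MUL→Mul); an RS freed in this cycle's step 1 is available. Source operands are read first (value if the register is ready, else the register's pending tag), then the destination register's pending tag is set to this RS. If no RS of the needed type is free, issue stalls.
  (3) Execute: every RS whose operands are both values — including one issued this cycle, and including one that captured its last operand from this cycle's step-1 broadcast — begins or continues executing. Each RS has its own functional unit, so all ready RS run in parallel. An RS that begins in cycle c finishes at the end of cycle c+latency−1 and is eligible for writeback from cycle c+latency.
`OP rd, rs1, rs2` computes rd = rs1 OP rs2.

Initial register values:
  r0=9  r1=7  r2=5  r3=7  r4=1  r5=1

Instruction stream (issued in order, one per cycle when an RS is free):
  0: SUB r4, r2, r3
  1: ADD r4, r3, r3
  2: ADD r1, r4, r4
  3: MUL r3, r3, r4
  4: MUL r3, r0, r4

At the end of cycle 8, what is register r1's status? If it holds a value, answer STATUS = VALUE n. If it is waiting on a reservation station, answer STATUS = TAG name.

STATUS = VALUE 28

cycle 1: issue SUB r4<-Add1 // r0:9,r1:7,r2:5,r3:7,r4:Add1,r5:1
cycle 2: issue ADD r4<-Add2 // r0:9,r1:7,r2:5,r3:7,r4:Add2,r5:1
cycle 3: stall // r0:9,r1:7,r2:5,r3:7,r4:Add2,r5:1
cycle 4: CDB Add1=-2; issue ADD r1<-Add1 // r0:9,r1:Add1,r2:5,r3:7,r4:Add2,r5:1
cycle 5: CDB Add2=14; issue MUL r3<-Mul1 // r0:9,r1:Add1,r2:5,r3:Mul1,r4:14,r5:1
cycle 6: issue MUL r3<-Mul2 // r0:9,r1:Add1,r2:5,r3:Mul2,r4:14,r5:1
cycle 7: - // r0:9,r1:Add1,r2:5,r3:Mul2,r4:14,r5:1
cycle 8: CDB Add1=28 // r0:9,r1:28,r2:5,r3:Mul2,r4:14,r5:1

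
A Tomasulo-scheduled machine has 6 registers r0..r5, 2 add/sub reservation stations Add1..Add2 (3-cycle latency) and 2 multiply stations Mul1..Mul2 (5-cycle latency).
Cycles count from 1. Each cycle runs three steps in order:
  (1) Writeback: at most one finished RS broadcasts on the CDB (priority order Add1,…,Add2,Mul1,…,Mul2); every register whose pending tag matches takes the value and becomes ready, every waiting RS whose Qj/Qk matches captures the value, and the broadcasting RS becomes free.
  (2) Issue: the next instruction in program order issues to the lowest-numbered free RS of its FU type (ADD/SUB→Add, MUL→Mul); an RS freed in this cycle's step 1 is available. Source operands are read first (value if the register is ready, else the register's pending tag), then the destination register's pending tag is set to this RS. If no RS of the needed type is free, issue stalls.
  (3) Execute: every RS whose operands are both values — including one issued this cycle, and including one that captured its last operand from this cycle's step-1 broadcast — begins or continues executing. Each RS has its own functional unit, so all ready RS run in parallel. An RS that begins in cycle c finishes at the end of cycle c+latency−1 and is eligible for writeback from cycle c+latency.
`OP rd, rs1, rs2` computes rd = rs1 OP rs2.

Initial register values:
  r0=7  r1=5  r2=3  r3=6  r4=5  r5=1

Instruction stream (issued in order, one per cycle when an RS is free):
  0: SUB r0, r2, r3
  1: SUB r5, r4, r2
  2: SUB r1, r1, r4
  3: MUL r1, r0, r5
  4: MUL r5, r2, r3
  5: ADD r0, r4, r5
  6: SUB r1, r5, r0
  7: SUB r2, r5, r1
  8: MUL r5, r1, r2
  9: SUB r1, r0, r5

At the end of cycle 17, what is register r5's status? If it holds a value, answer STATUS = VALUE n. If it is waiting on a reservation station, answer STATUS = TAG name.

STATUS = TAG Mul1

  c1: issue SUB r0<-Add1  regs: r0:Add1,r1:5,r2:3,r3:6,r4:5,r5:1
  c2: issue SUB r5<-Add2  regs: r0:Add1,r1:5,r2:3,r3:6,r4:5,r5:Add2
  c3: stall  regs: r0:Add1,r1:5,r2:3,r3:6,r4:5,r5:Add2
  c4: CDB Add1=-3; issue SUB r1<-Add1  regs: r0:-3,r1:Add1,r2:3,r3:6,r4:5,r5:Add2
  c5: CDB Add2=2; issue MUL r1<-Mul1  regs: r0:-3,r1:Mul1,r2:3,r3:6,r4:5,r5:2
  c6: issue MUL r5<-Mul2  regs: r0:-3,r1:Mul1,r2:3,r3:6,r4:5,r5:Mul2
  c7: CDB Add1=0; issue ADD r0<-Add1  regs: r0:Add1,r1:Mul1,r2:3,r3:6,r4:5,r5:Mul2
  c8: issue SUB r1<-Add2  regs: r0:Add1,r1:Add2,r2:3,r3:6,r4:5,r5:Mul2
  c9: stall  regs: r0:Add1,r1:Add2,r2:3,r3:6,r4:5,r5:Mul2
  c10: CDB Mul1=-6; stall  regs: r0:Add1,r1:Add2,r2:3,r3:6,r4:5,r5:Mul2
  c11: CDB Mul2=18; stall  regs: r0:Add1,r1:Add2,r2:3,r3:6,r4:5,r5:18
  c12: stall  regs: r0:Add1,r1:Add2,r2:3,r3:6,r4:5,r5:18
  c13: stall  regs: r0:Add1,r1:Add2,r2:3,r3:6,r4:5,r5:18
  c14: CDB Add1=23; issue SUB r2<-Add1  regs: r0:23,r1:Add2,r2:Add1,r3:6,r4:5,r5:18
  c15: issue MUL r5<-Mul1  regs: r0:23,r1:Add2,r2:Add1,r3:6,r4:5,r5:Mul1
  c16: stall  regs: r0:23,r1:Add2,r2:Add1,r3:6,r4:5,r5:Mul1
  c17: CDB Add2=-5; issue SUB r1<-Add2  regs: r0:23,r1:Add2,r2:Add1,r3:6,r4:5,r5:Mul1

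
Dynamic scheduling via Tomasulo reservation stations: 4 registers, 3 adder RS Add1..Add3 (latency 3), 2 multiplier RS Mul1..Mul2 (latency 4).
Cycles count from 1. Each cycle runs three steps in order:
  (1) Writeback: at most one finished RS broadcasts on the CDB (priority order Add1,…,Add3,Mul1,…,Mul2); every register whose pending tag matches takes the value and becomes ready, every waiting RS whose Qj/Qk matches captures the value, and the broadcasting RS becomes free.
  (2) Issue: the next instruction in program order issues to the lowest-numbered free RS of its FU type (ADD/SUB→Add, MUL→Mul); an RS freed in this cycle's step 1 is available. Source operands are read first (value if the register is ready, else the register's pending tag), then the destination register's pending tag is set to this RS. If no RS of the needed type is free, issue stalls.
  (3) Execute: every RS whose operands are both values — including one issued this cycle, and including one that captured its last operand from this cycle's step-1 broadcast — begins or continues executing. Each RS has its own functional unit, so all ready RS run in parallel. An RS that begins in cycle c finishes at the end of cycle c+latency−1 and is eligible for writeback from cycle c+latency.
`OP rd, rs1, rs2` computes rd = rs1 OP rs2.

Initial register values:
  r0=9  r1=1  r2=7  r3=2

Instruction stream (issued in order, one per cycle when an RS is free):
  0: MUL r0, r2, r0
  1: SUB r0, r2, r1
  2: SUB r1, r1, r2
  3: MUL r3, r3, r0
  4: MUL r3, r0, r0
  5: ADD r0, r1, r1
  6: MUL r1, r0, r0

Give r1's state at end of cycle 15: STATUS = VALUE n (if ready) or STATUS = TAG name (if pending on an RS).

STATUS = VALUE 144

  c1: issue MUL r0<-Mul1  regs: r0:Mul1,r1:1,r2:7,r3:2
  c2: issue SUB r0<-Add1  regs: r0:Add1,r1:1,r2:7,r3:2
  c3: issue SUB r1<-Add2  regs: r0:Add1,r1:Add2,r2:7,r3:2
  c4: issue MUL r3<-Mul2  regs: r0:Add1,r1:Add2,r2:7,r3:Mul2
  c5: CDB Add1=6; stall  regs: r0:6,r1:Add2,r2:7,r3:Mul2
  c6: CDB Add2=-6; stall  regs: r0:6,r1:-6,r2:7,r3:Mul2
  c7: CDB Mul1=63; issue MUL r3<-Mul1  regs: r0:6,r1:-6,r2:7,r3:Mul1
  c8: issue ADD r0<-Add1  regs: r0:Add1,r1:-6,r2:7,r3:Mul1
  c9: CDB Mul2=12; issue MUL r1<-Mul2  regs: r0:Add1,r1:Mul2,r2:7,r3:Mul1
  c10: -  regs: r0:Add1,r1:Mul2,r2:7,r3:Mul1
  c11: CDB Add1=-12  regs: r0:-12,r1:Mul2,r2:7,r3:Mul1
  c12: CDB Mul1=36  regs: r0:-12,r1:Mul2,r2:7,r3:36
  c13: -  regs: r0:-12,r1:Mul2,r2:7,r3:36
  c14: -  regs: r0:-12,r1:Mul2,r2:7,r3:36
  c15: CDB Mul2=144  regs: r0:-12,r1:144,r2:7,r3:36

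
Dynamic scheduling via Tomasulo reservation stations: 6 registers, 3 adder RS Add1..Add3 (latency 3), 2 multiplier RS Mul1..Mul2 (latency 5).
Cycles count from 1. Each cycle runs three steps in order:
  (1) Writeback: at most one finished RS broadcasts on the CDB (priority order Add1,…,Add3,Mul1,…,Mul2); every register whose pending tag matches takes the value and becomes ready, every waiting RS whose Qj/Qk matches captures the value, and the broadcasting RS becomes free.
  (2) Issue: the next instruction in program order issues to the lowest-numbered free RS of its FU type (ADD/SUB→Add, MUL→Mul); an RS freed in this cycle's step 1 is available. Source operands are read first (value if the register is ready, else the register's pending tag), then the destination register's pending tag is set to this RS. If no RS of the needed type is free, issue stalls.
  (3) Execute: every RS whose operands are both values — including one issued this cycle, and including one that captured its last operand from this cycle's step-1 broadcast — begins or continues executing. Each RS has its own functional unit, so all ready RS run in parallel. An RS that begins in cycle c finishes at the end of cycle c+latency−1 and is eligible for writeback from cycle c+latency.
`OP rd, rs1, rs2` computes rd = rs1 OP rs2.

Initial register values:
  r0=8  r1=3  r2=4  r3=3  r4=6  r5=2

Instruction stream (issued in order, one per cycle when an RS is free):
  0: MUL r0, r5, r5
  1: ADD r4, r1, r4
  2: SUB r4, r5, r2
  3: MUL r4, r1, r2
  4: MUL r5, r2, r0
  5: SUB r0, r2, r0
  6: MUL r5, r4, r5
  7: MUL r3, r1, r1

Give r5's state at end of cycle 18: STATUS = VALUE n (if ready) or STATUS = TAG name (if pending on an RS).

cycle 1: issue MUL r0<-Mul1 // r0:Mul1,r1:3,r2:4,r3:3,r4:6,r5:2
cycle 2: issue ADD r4<-Add1 // r0:Mul1,r1:3,r2:4,r3:3,r4:Add1,r5:2
cycle 3: issue SUB r4<-Add2 // r0:Mul1,r1:3,r2:4,r3:3,r4:Add2,r5:2
cycle 4: issue MUL r4<-Mul2 // r0:Mul1,r1:3,r2:4,r3:3,r4:Mul2,r5:2
cycle 5: CDB Add1=9; stall // r0:Mul1,r1:3,r2:4,r3:3,r4:Mul2,r5:2
cycle 6: CDB Add2=-2; stall // r0:Mul1,r1:3,r2:4,r3:3,r4:Mul2,r5:2
cycle 7: CDB Mul1=4; issue MUL r5<-Mul1 // r0:4,r1:3,r2:4,r3:3,r4:Mul2,r5:Mul1
cycle 8: issue SUB r0<-Add1 // r0:Add1,r1:3,r2:4,r3:3,r4:Mul2,r5:Mul1
cycle 9: CDB Mul2=12; issue MUL r5<-Mul2 // r0:Add1,r1:3,r2:4,r3:3,r4:12,r5:Mul2
cycle 10: stall // r0:Add1,r1:3,r2:4,r3:3,r4:12,r5:Mul2
cycle 11: CDB Add1=0; stall // r0:0,r1:3,r2:4,r3:3,r4:12,r5:Mul2
cycle 12: CDB Mul1=16; issue MUL r3<-Mul1 // r0:0,r1:3,r2:4,r3:Mul1,r4:12,r5:Mul2
cycle 13: - // r0:0,r1:3,r2:4,r3:Mul1,r4:12,r5:Mul2
cycle 14: - // r0:0,r1:3,r2:4,r3:Mul1,r4:12,r5:Mul2
cycle 15: - // r0:0,r1:3,r2:4,r3:Mul1,r4:12,r5:Mul2
cycle 16: - // r0:0,r1:3,r2:4,r3:Mul1,r4:12,r5:Mul2
cycle 17: CDB Mul1=9 // r0:0,r1:3,r2:4,r3:9,r4:12,r5:Mul2
cycle 18: CDB Mul2=192 // r0:0,r1:3,r2:4,r3:9,r4:12,r5:192

STATUS = VALUE 192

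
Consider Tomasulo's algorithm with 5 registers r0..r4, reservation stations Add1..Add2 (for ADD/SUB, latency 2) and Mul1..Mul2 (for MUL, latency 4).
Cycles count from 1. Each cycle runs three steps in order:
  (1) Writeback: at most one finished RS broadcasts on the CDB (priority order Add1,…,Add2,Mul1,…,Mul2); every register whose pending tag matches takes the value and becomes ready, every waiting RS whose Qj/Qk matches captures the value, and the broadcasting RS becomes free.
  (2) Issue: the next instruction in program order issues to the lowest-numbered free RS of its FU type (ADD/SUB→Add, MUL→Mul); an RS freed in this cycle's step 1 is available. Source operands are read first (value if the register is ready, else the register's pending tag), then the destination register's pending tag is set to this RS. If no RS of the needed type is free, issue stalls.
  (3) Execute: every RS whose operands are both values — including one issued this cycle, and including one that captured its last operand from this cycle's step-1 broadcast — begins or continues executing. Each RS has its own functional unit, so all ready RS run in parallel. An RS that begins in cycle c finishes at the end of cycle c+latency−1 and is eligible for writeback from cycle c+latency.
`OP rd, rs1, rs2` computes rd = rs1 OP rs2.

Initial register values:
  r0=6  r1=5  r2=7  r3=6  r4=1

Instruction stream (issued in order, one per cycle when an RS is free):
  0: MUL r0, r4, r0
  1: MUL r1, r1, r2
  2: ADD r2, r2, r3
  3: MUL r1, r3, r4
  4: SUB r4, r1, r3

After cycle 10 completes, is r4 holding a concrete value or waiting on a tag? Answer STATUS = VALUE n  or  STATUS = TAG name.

  c1: issue MUL r0<-Mul1  regs: r0:Mul1,r1:5,r2:7,r3:6,r4:1
  c2: issue MUL r1<-Mul2  regs: r0:Mul1,r1:Mul2,r2:7,r3:6,r4:1
  c3: issue ADD r2<-Add1  regs: r0:Mul1,r1:Mul2,r2:Add1,r3:6,r4:1
  c4: stall  regs: r0:Mul1,r1:Mul2,r2:Add1,r3:6,r4:1
  c5: CDB Add1=13; stall  regs: r0:Mul1,r1:Mul2,r2:13,r3:6,r4:1
  c6: CDB Mul1=6; issue MUL r1<-Mul1  regs: r0:6,r1:Mul1,r2:13,r3:6,r4:1
  c7: CDB Mul2=35; issue SUB r4<-Add1  regs: r0:6,r1:Mul1,r2:13,r3:6,r4:Add1
  c8: -  regs: r0:6,r1:Mul1,r2:13,r3:6,r4:Add1
  c9: -  regs: r0:6,r1:Mul1,r2:13,r3:6,r4:Add1
  c10: CDB Mul1=6  regs: r0:6,r1:6,r2:13,r3:6,r4:Add1

STATUS = TAG Add1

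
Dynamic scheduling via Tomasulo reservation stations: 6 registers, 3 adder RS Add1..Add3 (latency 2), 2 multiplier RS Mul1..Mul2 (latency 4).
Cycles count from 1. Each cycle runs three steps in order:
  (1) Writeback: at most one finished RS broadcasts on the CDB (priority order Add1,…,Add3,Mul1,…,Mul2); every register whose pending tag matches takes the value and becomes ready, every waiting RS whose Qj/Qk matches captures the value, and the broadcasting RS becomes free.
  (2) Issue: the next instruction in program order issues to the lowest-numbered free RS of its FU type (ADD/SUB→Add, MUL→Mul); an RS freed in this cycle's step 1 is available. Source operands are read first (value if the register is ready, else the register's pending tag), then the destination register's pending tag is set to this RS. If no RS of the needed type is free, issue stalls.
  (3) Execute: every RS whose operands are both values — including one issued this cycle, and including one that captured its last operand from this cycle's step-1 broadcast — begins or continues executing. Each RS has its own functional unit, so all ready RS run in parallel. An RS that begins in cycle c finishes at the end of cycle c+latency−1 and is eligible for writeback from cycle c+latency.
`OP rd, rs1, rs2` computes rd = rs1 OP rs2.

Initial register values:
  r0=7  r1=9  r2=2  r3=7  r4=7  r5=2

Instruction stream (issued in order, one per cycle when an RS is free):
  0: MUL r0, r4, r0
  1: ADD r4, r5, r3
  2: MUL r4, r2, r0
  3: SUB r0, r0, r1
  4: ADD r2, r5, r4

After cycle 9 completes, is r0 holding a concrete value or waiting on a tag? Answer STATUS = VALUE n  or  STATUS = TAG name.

STATUS = VALUE 40

c1: issue MUL r0<-Mul1 | r0:Mul1,r1:9,r2:2,r3:7,r4:7,r5:2
c2: issue ADD r4<-Add1 | r0:Mul1,r1:9,r2:2,r3:7,r4:Add1,r5:2
c3: issue MUL r4<-Mul2 | r0:Mul1,r1:9,r2:2,r3:7,r4:Mul2,r5:2
c4: CDB Add1=9; issue SUB r0<-Add1 | r0:Add1,r1:9,r2:2,r3:7,r4:Mul2,r5:2
c5: CDB Mul1=49; issue ADD r2<-Add2 | r0:Add1,r1:9,r2:Add2,r3:7,r4:Mul2,r5:2
c6: - | r0:Add1,r1:9,r2:Add2,r3:7,r4:Mul2,r5:2
c7: CDB Add1=40 | r0:40,r1:9,r2:Add2,r3:7,r4:Mul2,r5:2
c8: - | r0:40,r1:9,r2:Add2,r3:7,r4:Mul2,r5:2
c9: CDB Mul2=98 | r0:40,r1:9,r2:Add2,r3:7,r4:98,r5:2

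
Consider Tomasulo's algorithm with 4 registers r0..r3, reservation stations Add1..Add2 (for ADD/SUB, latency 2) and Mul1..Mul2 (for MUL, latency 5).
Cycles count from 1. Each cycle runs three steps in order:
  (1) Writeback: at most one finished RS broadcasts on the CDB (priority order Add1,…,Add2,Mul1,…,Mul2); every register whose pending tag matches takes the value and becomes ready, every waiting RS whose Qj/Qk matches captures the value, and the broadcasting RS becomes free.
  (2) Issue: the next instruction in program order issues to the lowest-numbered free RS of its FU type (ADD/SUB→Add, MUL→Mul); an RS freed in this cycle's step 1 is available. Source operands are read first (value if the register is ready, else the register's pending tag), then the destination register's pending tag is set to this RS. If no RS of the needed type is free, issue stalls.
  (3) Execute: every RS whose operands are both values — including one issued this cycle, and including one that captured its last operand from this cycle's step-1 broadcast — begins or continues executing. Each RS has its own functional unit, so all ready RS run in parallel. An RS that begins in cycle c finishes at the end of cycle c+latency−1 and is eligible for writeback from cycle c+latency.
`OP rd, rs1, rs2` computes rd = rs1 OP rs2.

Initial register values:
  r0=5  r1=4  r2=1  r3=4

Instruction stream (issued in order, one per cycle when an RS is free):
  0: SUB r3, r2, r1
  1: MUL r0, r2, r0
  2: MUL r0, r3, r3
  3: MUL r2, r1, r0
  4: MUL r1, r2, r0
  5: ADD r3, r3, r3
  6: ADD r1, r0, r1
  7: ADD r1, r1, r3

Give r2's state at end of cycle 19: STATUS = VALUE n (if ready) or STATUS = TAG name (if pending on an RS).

  c1: issue SUB r3<-Add1  regs: r0:5,r1:4,r2:1,r3:Add1
  c2: issue MUL r0<-Mul1  regs: r0:Mul1,r1:4,r2:1,r3:Add1
  c3: CDB Add1=-3; issue MUL r0<-Mul2  regs: r0:Mul2,r1:4,r2:1,r3:-3
  c4: stall  regs: r0:Mul2,r1:4,r2:1,r3:-3
  c5: stall  regs: r0:Mul2,r1:4,r2:1,r3:-3
  c6: stall  regs: r0:Mul2,r1:4,r2:1,r3:-3
  c7: CDB Mul1=5; issue MUL r2<-Mul1  regs: r0:Mul2,r1:4,r2:Mul1,r3:-3
  c8: CDB Mul2=9; issue MUL r1<-Mul2  regs: r0:9,r1:Mul2,r2:Mul1,r3:-3
  c9: issue ADD r3<-Add1  regs: r0:9,r1:Mul2,r2:Mul1,r3:Add1
  c10: issue ADD r1<-Add2  regs: r0:9,r1:Add2,r2:Mul1,r3:Add1
  c11: CDB Add1=-6; issue ADD r1<-Add1  regs: r0:9,r1:Add1,r2:Mul1,r3:-6
  c12: -  regs: r0:9,r1:Add1,r2:Mul1,r3:-6
  c13: CDB Mul1=36  regs: r0:9,r1:Add1,r2:36,r3:-6
  c14: -  regs: r0:9,r1:Add1,r2:36,r3:-6
  c15: -  regs: r0:9,r1:Add1,r2:36,r3:-6
  c16: -  regs: r0:9,r1:Add1,r2:36,r3:-6
  c17: -  regs: r0:9,r1:Add1,r2:36,r3:-6
  c18: CDB Mul2=324  regs: r0:9,r1:Add1,r2:36,r3:-6
  c19: -  regs: r0:9,r1:Add1,r2:36,r3:-6

STATUS = VALUE 36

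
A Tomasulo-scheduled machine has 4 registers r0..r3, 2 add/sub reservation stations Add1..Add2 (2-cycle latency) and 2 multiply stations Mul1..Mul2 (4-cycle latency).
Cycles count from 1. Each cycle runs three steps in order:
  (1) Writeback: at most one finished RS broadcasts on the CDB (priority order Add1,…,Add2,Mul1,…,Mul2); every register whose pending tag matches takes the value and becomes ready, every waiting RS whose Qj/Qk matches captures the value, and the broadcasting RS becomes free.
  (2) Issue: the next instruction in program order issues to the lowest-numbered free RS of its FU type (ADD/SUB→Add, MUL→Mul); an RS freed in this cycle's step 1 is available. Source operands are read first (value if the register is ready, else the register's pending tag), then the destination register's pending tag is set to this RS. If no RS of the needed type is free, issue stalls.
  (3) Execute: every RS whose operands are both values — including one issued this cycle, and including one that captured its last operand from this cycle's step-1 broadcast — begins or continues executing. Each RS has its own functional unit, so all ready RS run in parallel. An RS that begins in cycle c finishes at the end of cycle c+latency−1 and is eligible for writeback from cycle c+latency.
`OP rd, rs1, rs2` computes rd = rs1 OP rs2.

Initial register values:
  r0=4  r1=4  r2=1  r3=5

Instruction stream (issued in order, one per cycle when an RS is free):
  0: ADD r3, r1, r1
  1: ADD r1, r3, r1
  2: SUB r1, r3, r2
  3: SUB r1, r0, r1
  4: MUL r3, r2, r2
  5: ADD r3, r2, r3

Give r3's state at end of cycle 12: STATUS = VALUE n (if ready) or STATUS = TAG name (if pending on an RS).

STATUS = VALUE 2

c1: issue ADD r3<-Add1 | r0:4,r1:4,r2:1,r3:Add1
c2: issue ADD r1<-Add2 | r0:4,r1:Add2,r2:1,r3:Add1
c3: CDB Add1=8; issue SUB r1<-Add1 | r0:4,r1:Add1,r2:1,r3:8
c4: stall | r0:4,r1:Add1,r2:1,r3:8
c5: CDB Add1=7; issue SUB r1<-Add1 | r0:4,r1:Add1,r2:1,r3:8
c6: CDB Add2=12; issue MUL r3<-Mul1 | r0:4,r1:Add1,r2:1,r3:Mul1
c7: CDB Add1=-3; issue ADD r3<-Add1 | r0:4,r1:-3,r2:1,r3:Add1
c8: - | r0:4,r1:-3,r2:1,r3:Add1
c9: - | r0:4,r1:-3,r2:1,r3:Add1
c10: CDB Mul1=1 | r0:4,r1:-3,r2:1,r3:Add1
c11: - | r0:4,r1:-3,r2:1,r3:Add1
c12: CDB Add1=2 | r0:4,r1:-3,r2:1,r3:2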